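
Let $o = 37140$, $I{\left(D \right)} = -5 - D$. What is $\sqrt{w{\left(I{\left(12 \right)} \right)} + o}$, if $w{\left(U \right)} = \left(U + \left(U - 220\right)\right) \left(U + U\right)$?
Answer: $4 \sqrt{2861} \approx 213.95$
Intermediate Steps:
$w{\left(U \right)} = 2 U \left(-220 + 2 U\right)$ ($w{\left(U \right)} = \left(U + \left(-220 + U\right)\right) 2 U = \left(-220 + 2 U\right) 2 U = 2 U \left(-220 + 2 U\right)$)
$\sqrt{w{\left(I{\left(12 \right)} \right)} + o} = \sqrt{4 \left(-5 - 12\right) \left(-110 - 17\right) + 37140} = \sqrt{4 \left(-17\right) \left(-110 - 17\right) + 37140} = \sqrt{4 \left(-17\right) \left(-127\right) + 37140} = \sqrt{8636 + 37140} = \sqrt{45776} = 4 \sqrt{2861}$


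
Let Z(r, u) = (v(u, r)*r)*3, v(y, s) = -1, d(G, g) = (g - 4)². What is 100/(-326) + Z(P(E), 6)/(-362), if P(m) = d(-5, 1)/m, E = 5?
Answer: -86099/295030 ≈ -0.29183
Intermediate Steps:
d(G, g) = (-4 + g)²
P(m) = 9/m (P(m) = (-4 + 1)²/m = (-3)²/m = 9/m)
Z(r, u) = -3*r (Z(r, u) = -r*3 = -3*r)
100/(-326) + Z(P(E), 6)/(-362) = 100/(-326) - 27/5/(-362) = 100*(-1/326) - 27/5*(-1/362) = -50/163 - 3*9/5*(-1/362) = -50/163 - 27/5*(-1/362) = -50/163 + 27/1810 = -86099/295030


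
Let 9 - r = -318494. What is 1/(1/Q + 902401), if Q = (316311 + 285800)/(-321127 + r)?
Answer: 602111/543345565887 ≈ 1.1082e-6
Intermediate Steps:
r = 318503 (r = 9 - 1*(-318494) = 9 + 318494 = 318503)
Q = -602111/2624 (Q = (316311 + 285800)/(-321127 + 318503) = 602111/(-2624) = 602111*(-1/2624) = -602111/2624 ≈ -229.46)
1/(1/Q + 902401) = 1/(1/(-602111/2624) + 902401) = 1/(-2624/602111 + 902401) = 1/(543345565887/602111) = 602111/543345565887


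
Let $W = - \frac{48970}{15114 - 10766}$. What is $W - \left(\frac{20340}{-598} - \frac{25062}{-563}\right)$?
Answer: $- \frac{7964989517}{365964638} \approx -21.764$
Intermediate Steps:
$W = - \frac{24485}{2174}$ ($W = - \frac{48970}{15114 - 10766} = - \frac{48970}{4348} = \left(-48970\right) \frac{1}{4348} = - \frac{24485}{2174} \approx -11.263$)
$W - \left(\frac{20340}{-598} - \frac{25062}{-563}\right) = - \frac{24485}{2174} - \left(\frac{20340}{-598} - \frac{25062}{-563}\right) = - \frac{24485}{2174} - \left(20340 \left(- \frac{1}{598}\right) - - \frac{25062}{563}\right) = - \frac{24485}{2174} - \left(- \frac{10170}{299} + \frac{25062}{563}\right) = - \frac{24485}{2174} - \frac{1767828}{168337} = - \frac{7964989517}{365964638}$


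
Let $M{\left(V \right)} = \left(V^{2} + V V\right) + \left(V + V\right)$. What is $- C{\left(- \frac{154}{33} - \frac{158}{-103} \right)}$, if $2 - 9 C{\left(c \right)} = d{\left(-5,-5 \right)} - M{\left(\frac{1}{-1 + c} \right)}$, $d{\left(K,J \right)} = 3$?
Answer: $\frac{2228953}{14676561} \approx 0.15187$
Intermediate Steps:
$M{\left(V \right)} = 2 V + 2 V^{2}$ ($M{\left(V \right)} = \left(V^{2} + V^{2}\right) + 2 V = 2 V^{2} + 2 V = 2 V + 2 V^{2}$)
$C{\left(c \right)} = - \frac{1}{9} + \frac{2 \left(1 + \frac{1}{-1 + c}\right)}{9 \left(-1 + c\right)}$ ($C{\left(c \right)} = \frac{2}{9} - \frac{3 - \frac{2 \left(1 + \frac{1}{-1 + c}\right)}{-1 + c}}{9} = \frac{2}{9} + \left(- \frac{1}{3} + \frac{2 \left(1 + \frac{1}{-1 + c}\right)}{9 \left(-1 + c\right)}\right) = - \frac{1}{9} + \frac{2 \left(1 + \frac{1}{-1 + c}\right)}{9 \left(-1 + c\right)}$)
$- C{\left(- \frac{154}{33} - \frac{158}{-103} \right)} = - (- \frac{1}{9} + \frac{2 \left(- \frac{154}{33} - \frac{158}{-103}\right)}{9 \left(-1 - \left(- \frac{158}{103} + \frac{14}{3}\right)\right)^{2}}) = - (- \frac{1}{9} + \frac{2 \left(\left(-154\right) \frac{1}{33} - - \frac{158}{103}\right)}{9 \left(-1 - \frac{968}{309}\right)^{2}}) = - (- \frac{1}{9} + \frac{2 \left(- \frac{14}{3} + \frac{158}{103}\right)}{9 \left(-1 + \left(- \frac{14}{3} + \frac{158}{103}\right)\right)^{2}}) = - (- \frac{1}{9} + \frac{2}{9} \left(- \frac{968}{309}\right) \frac{1}{\left(-1 - \frac{968}{309}\right)^{2}}) = - (- \frac{1}{9} + \frac{2}{9} \left(- \frac{968}{309}\right) \frac{1}{\frac{1630729}{95481}}) = - (- \frac{1}{9} + \frac{2}{9} \left(- \frac{968}{309}\right) \frac{95481}{1630729}) = - (- \frac{1}{9} - \frac{199408}{4892187}) = \left(-1\right) \left(- \frac{2228953}{14676561}\right) = \frac{2228953}{14676561}$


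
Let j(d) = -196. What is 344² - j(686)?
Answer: 118532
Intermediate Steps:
344² - j(686) = 344² - 1*(-196) = 118336 + 196 = 118532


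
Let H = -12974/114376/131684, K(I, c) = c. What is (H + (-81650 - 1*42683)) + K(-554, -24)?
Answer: -936500805233831/7530744592 ≈ -1.2436e+5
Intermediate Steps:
H = -6487/7530744592 (H = -12974*1/114376*(1/131684) = -6487/57188*1/131684 = -6487/7530744592 ≈ -8.6140e-7)
(H + (-81650 - 1*42683)) + K(-554, -24) = (-6487/7530744592 + (-81650 - 1*42683)) - 24 = (-6487/7530744592 + (-81650 - 42683)) - 24 = (-6487/7530744592 - 124333) - 24 = -936320067363623/7530744592 - 24 = -936500805233831/7530744592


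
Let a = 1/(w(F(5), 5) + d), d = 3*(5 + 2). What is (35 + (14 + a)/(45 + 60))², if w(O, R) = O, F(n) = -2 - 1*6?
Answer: 255552196/207025 ≈ 1234.4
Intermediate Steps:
F(n) = -8 (F(n) = -2 - 6 = -8)
d = 21 (d = 3*7 = 21)
a = 1/13 (a = 1/(-8 + 21) = 1/13 ≈ 0.076923)
(35 + (14 + a)/(45 + 60))² = (35 + (14 + 1/13)/(45 + 60))² = (35 + (183/13)/105)² = (35 + (183/13)*(1/105))² = (35 + 61/455)² = (15986/455)² = 255552196/207025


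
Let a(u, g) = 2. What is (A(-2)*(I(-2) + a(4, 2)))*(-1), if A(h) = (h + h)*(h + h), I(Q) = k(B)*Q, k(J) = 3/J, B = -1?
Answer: -128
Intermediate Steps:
I(Q) = -3*Q (I(Q) = (3/(-1))*Q = (3*(-1))*Q = -3*Q)
A(h) = 4*h**2 (A(h) = (2*h)*(2*h) = 4*h**2)
(A(-2)*(I(-2) + a(4, 2)))*(-1) = ((4*(-2)**2)*(-3*(-2) + 2))*(-1) = ((4*4)*(6 + 2))*(-1) = (16*8)*(-1) = 128*(-1) = -128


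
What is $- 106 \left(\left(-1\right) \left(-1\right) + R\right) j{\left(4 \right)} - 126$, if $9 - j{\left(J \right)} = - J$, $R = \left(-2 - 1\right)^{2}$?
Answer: $-13906$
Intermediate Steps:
$R = 9$ ($R = \left(-3\right)^{2} = 9$)
$j{\left(J \right)} = 9 + J$ ($j{\left(J \right)} = 9 - - J = 9 + J$)
$- 106 \left(\left(-1\right) \left(-1\right) + R\right) j{\left(4 \right)} - 126 = - 106 \left(\left(-1\right) \left(-1\right) + 9\right) \left(9 + 4\right) - 126 = - 106 \left(1 + 9\right) 13 - 126 = - 106 \cdot 10 \cdot 13 - 126 = \left(-106\right) 130 - 126 = -13780 - 126 = -13906$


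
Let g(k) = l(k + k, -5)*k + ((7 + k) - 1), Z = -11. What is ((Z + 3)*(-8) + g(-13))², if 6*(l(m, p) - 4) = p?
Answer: 9025/36 ≈ 250.69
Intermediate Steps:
l(m, p) = 4 + p/6
g(k) = 6 + 25*k/6 (g(k) = (4 + (⅙)*(-5))*k + ((7 + k) - 1) = (4 - ⅚)*k + (6 + k) = 19*k/6 + (6 + k) = 6 + 25*k/6)
((Z + 3)*(-8) + g(-13))² = ((-11 + 3)*(-8) + (6 + (25/6)*(-13)))² = (-8*(-8) + (6 - 325/6))² = (64 - 289/6)² = (95/6)² = 9025/36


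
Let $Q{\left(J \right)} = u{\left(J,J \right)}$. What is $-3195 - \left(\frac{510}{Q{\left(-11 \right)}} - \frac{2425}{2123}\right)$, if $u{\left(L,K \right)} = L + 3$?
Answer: $- \frac{26580875}{8492} \approx -3130.1$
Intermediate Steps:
$u{\left(L,K \right)} = 3 + L$
$Q{\left(J \right)} = 3 + J$
$-3195 - \left(\frac{510}{Q{\left(-11 \right)}} - \frac{2425}{2123}\right) = -3195 - \left(\frac{510}{3 - 11} - \frac{2425}{2123}\right) = -3195 - \left(\frac{510}{-8} - \frac{2425}{2123}\right) = -3195 - \left(510 \left(- \frac{1}{8}\right) - \frac{2425}{2123}\right) = -3195 - \left(- \frac{255}{4} - \frac{2425}{2123}\right) = -3195 - - \frac{551065}{8492} = -3195 + \frac{551065}{8492} = - \frac{26580875}{8492}$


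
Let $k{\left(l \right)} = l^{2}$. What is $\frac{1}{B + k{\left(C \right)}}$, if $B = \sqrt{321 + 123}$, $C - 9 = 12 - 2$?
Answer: $\frac{361}{129877} - \frac{2 \sqrt{111}}{129877} \approx 0.0026173$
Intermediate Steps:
$C = 19$ ($C = 9 + \left(12 - 2\right) = 9 + 10 = 19$)
$B = 2 \sqrt{111}$ ($B = \sqrt{444} = 2 \sqrt{111} \approx 21.071$)
$\frac{1}{B + k{\left(C \right)}} = \frac{1}{2 \sqrt{111} + 19^{2}} = \frac{1}{2 \sqrt{111} + 361} = \frac{1}{361 + 2 \sqrt{111}}$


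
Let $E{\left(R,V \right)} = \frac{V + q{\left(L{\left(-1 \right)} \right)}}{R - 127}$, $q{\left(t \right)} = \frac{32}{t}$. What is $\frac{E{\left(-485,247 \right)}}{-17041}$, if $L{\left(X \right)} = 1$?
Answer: $\frac{31}{1158788} \approx 2.6752 \cdot 10^{-5}$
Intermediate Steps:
$E{\left(R,V \right)} = \frac{32 + V}{-127 + R}$ ($E{\left(R,V \right)} = \frac{V + \frac{32}{1}}{R - 127} = \frac{V + 32 \cdot 1}{-127 + R} = \frac{V + 32}{-127 + R} = \frac{32 + V}{-127 + R}$)
$\frac{E{\left(-485,247 \right)}}{-17041} = \frac{\frac{1}{-127 - 485} \left(32 + 247\right)}{-17041} = \frac{1}{-612} \cdot 279 \left(- \frac{1}{17041}\right) = \left(- \frac{1}{612}\right) 279 \left(- \frac{1}{17041}\right) = \left(- \frac{31}{68}\right) \left(- \frac{1}{17041}\right) = \frac{31}{1158788}$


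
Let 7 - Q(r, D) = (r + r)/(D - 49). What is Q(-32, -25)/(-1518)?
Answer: -227/56166 ≈ -0.0040416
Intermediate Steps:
Q(r, D) = 7 - 2*r/(-49 + D) (Q(r, D) = 7 - (r + r)/(D - 49) = 7 - 2*r/(-49 + D))
Q(-32, -25)/(-1518) = ((-343 - 2*(-32) + 7*(-25))/(-49 - 25))/(-1518) = ((-343 + 64 - 175)/(-74))*(-1/1518) = -1/74*(-454)*(-1/1518) = (227/37)*(-1/1518) = -227/56166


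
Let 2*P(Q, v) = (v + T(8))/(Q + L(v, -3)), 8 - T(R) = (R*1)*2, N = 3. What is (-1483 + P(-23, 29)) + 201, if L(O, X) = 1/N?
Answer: -174415/136 ≈ -1282.5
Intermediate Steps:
L(O, X) = ⅓ (L(O, X) = 1/3 = ⅓)
T(R) = 8 - 2*R (T(R) = 8 - R*1*2 = 8 - R*2 = 8 - 2*R)
P(Q, v) = (-8 + v)/(2*(⅓ + Q)) (P(Q, v) = ((v + (8 - 2*8))/(Q + ⅓))/2 = ((v + (8 - 16))/(⅓ + Q))/2 = ((v - 8)/(⅓ + Q))/2 = ((-8 + v)/(⅓ + Q))/2 = (-8 + v)/(2*(⅓ + Q)))
(-1483 + P(-23, 29)) + 201 = (-1483 + 3*(-8 + 29)/(2*(1 + 3*(-23)))) + 201 = (-1483 + (3/2)*21/(1 - 69)) + 201 = (-1483 + (3/2)*21/(-68)) + 201 = (-1483 + (3/2)*(-1/68)*21) + 201 = (-1483 - 63/136) + 201 = -201751/136 + 201 = -174415/136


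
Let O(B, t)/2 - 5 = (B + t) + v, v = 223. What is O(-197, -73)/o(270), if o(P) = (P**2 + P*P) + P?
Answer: -14/24345 ≈ -0.00057507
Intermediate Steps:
O(B, t) = 456 + 2*B + 2*t (O(B, t) = 10 + 2*((B + t) + 223) = 10 + 2*(223 + B + t) = 10 + (446 + 2*B + 2*t) = 456 + 2*B + 2*t)
o(P) = P + 2*P**2 (o(P) = (P**2 + P**2) + P = 2*P**2 + P = P + 2*P**2)
O(-197, -73)/o(270) = (456 + 2*(-197) + 2*(-73))/((270*(1 + 2*270))) = (456 - 394 - 146)/((270*(1 + 540))) = -84/(270*541) = -84/146070 = -84*1/146070 = -14/24345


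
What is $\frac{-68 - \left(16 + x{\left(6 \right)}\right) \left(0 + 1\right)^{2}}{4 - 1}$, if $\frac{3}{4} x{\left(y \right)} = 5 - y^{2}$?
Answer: $- \frac{128}{9} \approx -14.222$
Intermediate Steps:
$x{\left(y \right)} = \frac{20}{3} - \frac{4 y^{2}}{3}$ ($x{\left(y \right)} = \frac{4 \left(5 - y^{2}\right)}{3} = \frac{20}{3} - \frac{4 y^{2}}{3}$)
$\frac{-68 - \left(16 + x{\left(6 \right)}\right) \left(0 + 1\right)^{2}}{4 - 1} = \frac{-68 - \left(16 + \left(\frac{20}{3} - \frac{4 \cdot 6^{2}}{3}\right)\right) \left(0 + 1\right)^{2}}{4 - 1} = \frac{-68 - \left(16 + \left(\frac{20}{3} - 48\right)\right) 1^{2}}{3} = \frac{-68 - \left(16 + \left(\frac{20}{3} - 48\right)\right) 1}{3} = \frac{-68 - \left(16 - \frac{124}{3}\right) 1}{3} = \frac{-68 - \left(- \frac{76}{3}\right) 1}{3} = \frac{-68 - - \frac{76}{3}}{3} = \frac{-68 + \frac{76}{3}}{3} = \frac{1}{3} \left(- \frac{128}{3}\right) = - \frac{128}{9}$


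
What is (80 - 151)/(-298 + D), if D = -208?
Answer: 71/506 ≈ 0.14032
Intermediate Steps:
(80 - 151)/(-298 + D) = (80 - 151)/(-298 - 208) = -71/(-506) = -71*(-1/506) = 71/506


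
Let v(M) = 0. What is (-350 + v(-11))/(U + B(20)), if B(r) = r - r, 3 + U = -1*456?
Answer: 350/459 ≈ 0.76253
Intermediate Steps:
U = -459 (U = -3 - 1*456 = -3 - 456 = -459)
B(r) = 0
(-350 + v(-11))/(U + B(20)) = (-350 + 0)/(-459 + 0) = -350/(-459) = -350*(-1/459) = 350/459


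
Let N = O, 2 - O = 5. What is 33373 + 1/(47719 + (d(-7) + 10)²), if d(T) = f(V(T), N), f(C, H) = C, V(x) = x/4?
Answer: 25516762205/764593 ≈ 33373.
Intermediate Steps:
O = -3 (O = 2 - 1*5 = 2 - 5 = -3)
N = -3
V(x) = x/4 (V(x) = x*(¼) = x/4)
d(T) = T/4
33373 + 1/(47719 + (d(-7) + 10)²) = 33373 + 1/(47719 + ((¼)*(-7) + 10)²) = 33373 + 1/(47719 + (-7/4 + 10)²) = 33373 + 1/(47719 + (33/4)²) = 33373 + 1/(47719 + 1089/16) = 33373 + 1/(764593/16) = 33373 + 16/764593 = 25516762205/764593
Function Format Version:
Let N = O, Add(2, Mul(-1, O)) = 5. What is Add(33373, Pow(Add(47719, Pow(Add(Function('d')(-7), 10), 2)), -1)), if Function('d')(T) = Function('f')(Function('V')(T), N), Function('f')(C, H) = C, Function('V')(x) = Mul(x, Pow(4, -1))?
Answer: Rational(25516762205, 764593) ≈ 33373.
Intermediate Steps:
O = -3 (O = Add(2, Mul(-1, 5)) = Add(2, -5) = -3)
N = -3
Function('V')(x) = Mul(Rational(1, 4), x) (Function('V')(x) = Mul(x, Rational(1, 4)) = Mul(Rational(1, 4), x))
Function('d')(T) = Mul(Rational(1, 4), T)
Add(33373, Pow(Add(47719, Pow(Add(Function('d')(-7), 10), 2)), -1)) = Add(33373, Pow(Add(47719, Pow(Add(Mul(Rational(1, 4), -7), 10), 2)), -1)) = Add(33373, Pow(Add(47719, Pow(Add(Rational(-7, 4), 10), 2)), -1)) = Add(33373, Pow(Add(47719, Pow(Rational(33, 4), 2)), -1)) = Add(33373, Pow(Add(47719, Rational(1089, 16)), -1)) = Add(33373, Pow(Rational(764593, 16), -1)) = Add(33373, Rational(16, 764593)) = Rational(25516762205, 764593)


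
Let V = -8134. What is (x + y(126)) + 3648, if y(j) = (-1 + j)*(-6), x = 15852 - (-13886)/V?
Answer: 76249307/4067 ≈ 18748.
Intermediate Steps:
x = 64463141/4067 (x = 15852 - (-13886)/(-8134) = 15852 - (-13886)*(-1)/8134 = 15852 - 1*6943/4067 = 15852 - 6943/4067 = 64463141/4067 ≈ 15850.)
y(j) = 6 - 6*j
(x + y(126)) + 3648 = (64463141/4067 + (6 - 6*126)) + 3648 = (64463141/4067 + (6 - 756)) + 3648 = (64463141/4067 - 750) + 3648 = 61412891/4067 + 3648 = 76249307/4067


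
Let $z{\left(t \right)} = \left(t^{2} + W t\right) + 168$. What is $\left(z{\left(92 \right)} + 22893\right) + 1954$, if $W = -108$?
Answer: $23543$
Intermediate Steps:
$z{\left(t \right)} = 168 + t^{2} - 108 t$ ($z{\left(t \right)} = \left(t^{2} - 108 t\right) + 168 = 168 + t^{2} - 108 t$)
$\left(z{\left(92 \right)} + 22893\right) + 1954 = \left(\left(168 + 92^{2} - 9936\right) + 22893\right) + 1954 = \left(\left(168 + 8464 - 9936\right) + 22893\right) + 1954 = \left(-1304 + 22893\right) + 1954 = 21589 + 1954 = 23543$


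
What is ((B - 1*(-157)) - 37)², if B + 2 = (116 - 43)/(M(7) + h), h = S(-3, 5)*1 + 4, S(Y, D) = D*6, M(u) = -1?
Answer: 15737089/1089 ≈ 14451.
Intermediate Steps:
S(Y, D) = 6*D
h = 34 (h = (6*5)*1 + 4 = 30*1 + 4 = 30 + 4 = 34)
B = 7/33 (B = -2 + (116 - 43)/(-1 + 34) = -2 + 73/33 = 7/33 ≈ 0.21212)
((B - 1*(-157)) - 37)² = ((7/33 - 1*(-157)) - 37)² = ((7/33 + 157) - 37)² = (5188/33 - 37)² = (3967/33)² = 15737089/1089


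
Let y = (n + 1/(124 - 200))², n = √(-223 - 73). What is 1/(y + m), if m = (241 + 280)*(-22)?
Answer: 5776*I/(-67914207*I + 304*√74) ≈ -8.5048e-5 + 3.2749e-9*I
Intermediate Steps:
m = -11462 (m = 521*(-22) = -11462)
n = 2*I*√74 (n = √(-296) = 2*I*√74 ≈ 17.205*I)
y = (-1/76 + 2*I*√74)² (y = (2*I*√74 + 1/(124 - 200))² = (2*I*√74 + 1/(-76))² = (2*I*√74 - 1/76)² = (-1/76 + 2*I*√74)² ≈ -296.0 - 0.453*I)
1/(y + m) = 1/((1 - 152*I*√74)²/5776 - 11462) = 1/(-11462 + (1 - 152*I*√74)²/5776)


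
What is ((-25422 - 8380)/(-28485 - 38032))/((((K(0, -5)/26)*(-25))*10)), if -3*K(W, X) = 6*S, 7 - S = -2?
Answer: 219713/74831625 ≈ 0.0029361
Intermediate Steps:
S = 9 (S = 7 - 1*(-2) = 7 + 2 = 9)
K(W, X) = -18 (K(W, X) = -2*9 = -⅓*54 = -18)
((-25422 - 8380)/(-28485 - 38032))/((((K(0, -5)/26)*(-25))*10)) = ((-25422 - 8380)/(-28485 - 38032))/(((-18/26*(-25))*10)) = (-33802/(-66517))/(((-18*1/26*(-25))*10)) = (-33802*(-1/66517))/((-9/13*(-25)*10)) = 33802/(66517*(((225/13)*10))) = 33802/(66517*(2250/13)) = (33802/66517)*(13/2250) = 219713/74831625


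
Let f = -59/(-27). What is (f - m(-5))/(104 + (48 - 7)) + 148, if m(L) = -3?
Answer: 115912/783 ≈ 148.04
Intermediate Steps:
f = 59/27 (f = -59*(-1/27) = 59/27 ≈ 2.1852)
(f - m(-5))/(104 + (48 - 7)) + 148 = (59/27 - 1*(-3))/(104 + (48 - 7)) + 148 = (59/27 + 3)/(104 + 41) + 148 = (140/27)/145 + 148 = (140/27)*(1/145) + 148 = 28/783 + 148 = 115912/783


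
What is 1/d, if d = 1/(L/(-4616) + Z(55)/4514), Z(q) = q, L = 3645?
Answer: -8099825/10418312 ≈ -0.77746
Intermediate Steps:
d = -10418312/8099825 (d = 1/(3645/(-4616) + 55/4514) = 1/(3645*(-1/4616) + 55*(1/4514)) = 1/(-3645/4616 + 55/4514) = 1/(-8099825/10418312) = -10418312/8099825 ≈ -1.2862)
1/d = 1/(-10418312/8099825) = -8099825/10418312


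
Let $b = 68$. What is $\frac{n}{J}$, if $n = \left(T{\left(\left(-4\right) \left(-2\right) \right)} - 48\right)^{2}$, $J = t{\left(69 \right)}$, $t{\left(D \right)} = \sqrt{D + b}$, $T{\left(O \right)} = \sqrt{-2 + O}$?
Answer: $\frac{\sqrt{137} \left(48 - \sqrt{6}\right)^{2}}{137} \approx 177.27$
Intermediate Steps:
$t{\left(D \right)} = \sqrt{68 + D}$ ($t{\left(D \right)} = \sqrt{D + 68} = \sqrt{68 + D}$)
$J = \sqrt{137}$ ($J = \sqrt{68 + 69} = \sqrt{137} \approx 11.705$)
$n = \left(-48 + \sqrt{6}\right)^{2}$ ($n = \left(\sqrt{-2 - -8} - 48\right)^{2} = \left(\sqrt{-2 + 8} - 48\right)^{2} = \left(\sqrt{6} - 48\right)^{2} = \left(-48 + \sqrt{6}\right)^{2} \approx 2074.8$)
$\frac{n}{J} = \frac{\left(48 - \sqrt{6}\right)^{2}}{\sqrt{137}} = \left(48 - \sqrt{6}\right)^{2} \frac{\sqrt{137}}{137} = \frac{\sqrt{137} \left(48 - \sqrt{6}\right)^{2}}{137}$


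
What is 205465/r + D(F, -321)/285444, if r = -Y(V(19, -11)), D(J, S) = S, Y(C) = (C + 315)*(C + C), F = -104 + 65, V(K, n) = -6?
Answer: 271516487/4900122 ≈ 55.410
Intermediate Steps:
F = -39
Y(C) = 2*C*(315 + C) (Y(C) = (315 + C)*(2*C) = 2*C*(315 + C))
r = 3708 (r = -2*(-6)*(315 - 6) = -2*(-6)*309 = -1*(-3708) = 3708)
205465/r + D(F, -321)/285444 = 205465/3708 - 321/285444 = 205465*(1/3708) - 321*1/285444 = 205465/3708 - 107/95148 = 271516487/4900122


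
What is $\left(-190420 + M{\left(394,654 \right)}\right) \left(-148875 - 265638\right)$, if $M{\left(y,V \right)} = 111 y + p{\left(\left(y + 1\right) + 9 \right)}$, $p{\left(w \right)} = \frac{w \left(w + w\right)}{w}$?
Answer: $60468327414$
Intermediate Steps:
$p{\left(w \right)} = 2 w$ ($p{\left(w \right)} = \frac{w 2 w}{w} = \frac{2 w^{2}}{w} = 2 w$)
$M{\left(y,V \right)} = 20 + 113 y$ ($M{\left(y,V \right)} = 111 y + 2 \left(\left(y + 1\right) + 9\right) = 111 y + 2 \left(\left(1 + y\right) + 9\right) = 111 y + 2 \left(10 + y\right) = 111 y + \left(20 + 2 y\right) = 20 + 113 y$)
$\left(-190420 + M{\left(394,654 \right)}\right) \left(-148875 - 265638\right) = \left(-190420 + \left(20 + 113 \cdot 394\right)\right) \left(-148875 - 265638\right) = \left(-190420 + \left(20 + 44522\right)\right) \left(-414513\right) = \left(-190420 + 44542\right) \left(-414513\right) = \left(-145878\right) \left(-414513\right) = 60468327414$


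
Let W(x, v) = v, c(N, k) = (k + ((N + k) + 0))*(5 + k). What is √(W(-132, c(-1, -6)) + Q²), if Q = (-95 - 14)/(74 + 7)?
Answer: √97174/81 ≈ 3.8485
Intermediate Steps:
c(N, k) = (5 + k)*(N + 2*k) (c(N, k) = (k + (N + k))*(5 + k) = (N + 2*k)*(5 + k) = (5 + k)*(N + 2*k))
Q = -109/81 ≈ -1.3457
√(W(-132, c(-1, -6)) + Q²) = √((2*(-6)² + 5*(-1) + 10*(-6) - 1*(-6)) + (-109/81)²) = √((2*36 - 5 - 60 + 6) + 11881/6561) = √((72 - 5 - 60 + 6) + 11881/6561) = √(13 + 11881/6561) = √(97174/6561) = √97174/81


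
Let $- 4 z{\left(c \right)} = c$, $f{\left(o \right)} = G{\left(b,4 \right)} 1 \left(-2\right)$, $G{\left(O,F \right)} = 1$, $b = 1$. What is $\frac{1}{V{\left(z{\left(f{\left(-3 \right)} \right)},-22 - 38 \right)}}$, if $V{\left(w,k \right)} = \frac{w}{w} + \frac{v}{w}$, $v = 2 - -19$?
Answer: $\frac{1}{43} \approx 0.023256$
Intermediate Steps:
$f{\left(o \right)} = -2$ ($f{\left(o \right)} = 1 \cdot 1 \left(-2\right) = 1 \left(-2\right) = -2$)
$v = 21$ ($v = 2 + 19 = 21$)
$z{\left(c \right)} = - \frac{c}{4}$
$V{\left(w,k \right)} = 1 + \frac{21}{w}$ ($V{\left(w,k \right)} = \frac{w}{w} + \frac{21}{w} = 1 + \frac{21}{w}$)
$\frac{1}{V{\left(z{\left(f{\left(-3 \right)} \right)},-22 - 38 \right)}} = \frac{1}{\frac{1}{\left(- \frac{1}{4}\right) \left(-2\right)} \left(21 - - \frac{1}{2}\right)} = \frac{1}{\frac{1}{\frac{1}{2}} \left(21 + \frac{1}{2}\right)} = \frac{1}{2 \cdot \frac{43}{2}} = \frac{1}{43}$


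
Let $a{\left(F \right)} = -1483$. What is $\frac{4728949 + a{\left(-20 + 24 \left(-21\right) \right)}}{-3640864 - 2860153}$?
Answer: $- \frac{7866}{10817} \approx -0.72719$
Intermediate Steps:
$\frac{4728949 + a{\left(-20 + 24 \left(-21\right) \right)}}{-3640864 - 2860153} = \frac{4728949 - 1483}{-3640864 - 2860153} = \frac{4727466}{-6501017} = 4727466 \left(- \frac{1}{6501017}\right) = - \frac{7866}{10817}$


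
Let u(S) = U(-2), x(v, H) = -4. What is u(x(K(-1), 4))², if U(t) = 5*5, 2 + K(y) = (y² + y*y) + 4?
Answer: 625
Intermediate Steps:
K(y) = 2 + 2*y² (K(y) = -2 + ((y² + y*y) + 4) = -2 + ((y² + y²) + 4) = -2 + (2*y² + 4) = -2 + (4 + 2*y²) = 2 + 2*y²)
U(t) = 25
u(S) = 25
u(x(K(-1), 4))² = 25² = 625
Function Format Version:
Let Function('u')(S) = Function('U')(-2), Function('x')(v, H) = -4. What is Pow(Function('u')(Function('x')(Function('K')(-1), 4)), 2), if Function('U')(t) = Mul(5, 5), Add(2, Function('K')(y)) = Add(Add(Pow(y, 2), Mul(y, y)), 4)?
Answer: 625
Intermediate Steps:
Function('K')(y) = Add(2, Mul(2, Pow(y, 2))) (Function('K')(y) = Add(-2, Add(Add(Pow(y, 2), Mul(y, y)), 4)) = Add(-2, Add(Add(Pow(y, 2), Pow(y, 2)), 4)) = Add(-2, Add(Mul(2, Pow(y, 2)), 4)) = Add(-2, Add(4, Mul(2, Pow(y, 2)))) = Add(2, Mul(2, Pow(y, 2))))
Function('U')(t) = 25
Function('u')(S) = 25
Pow(Function('u')(Function('x')(Function('K')(-1), 4)), 2) = Pow(25, 2) = 625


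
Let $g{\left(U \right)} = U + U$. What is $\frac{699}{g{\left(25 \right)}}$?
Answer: $\frac{699}{50} \approx 13.98$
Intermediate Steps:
$g{\left(U \right)} = 2 U$
$\frac{699}{g{\left(25 \right)}} = \frac{699}{2 \cdot 25} = \frac{699}{50}$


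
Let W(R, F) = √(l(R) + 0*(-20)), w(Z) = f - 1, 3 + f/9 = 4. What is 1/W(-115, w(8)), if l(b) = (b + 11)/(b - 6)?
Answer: 11*√26/52 ≈ 1.0786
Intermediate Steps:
f = 9 (f = -27 + 9*4 = -27 + 36 = 9)
w(Z) = 8 (w(Z) = 9 - 1 = 8)
l(b) = (11 + b)/(-6 + b)
W(R, F) = √((11 + R)/(-6 + R)) (W(R, F) = √((11 + R)/(-6 + R) + 0*(-20)) = √((11 + R)/(-6 + R) + 0) = √((11 + R)/(-6 + R)))
1/W(-115, w(8)) = 1/(√((11 - 115)/(-6 - 115))) = 1/(√(-104/(-121))) = 1/(√(-1/121*(-104))) = 1/(√(104/121)) = 1/(2*√26/11) = 11*√26/52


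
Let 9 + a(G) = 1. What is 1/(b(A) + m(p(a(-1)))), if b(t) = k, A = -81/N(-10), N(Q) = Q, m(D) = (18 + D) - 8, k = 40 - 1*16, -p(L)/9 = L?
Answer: 1/106 ≈ 0.0094340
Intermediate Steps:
a(G) = -8 (a(G) = -9 + 1 = -8)
p(L) = -9*L
k = 24 (k = 40 - 16 = 24)
m(D) = 10 + D
A = 81/10 (A = -81/(-10) = -81*(-⅒) = 81/10 ≈ 8.1000)
b(t) = 24
1/(b(A) + m(p(a(-1)))) = 1/(24 + (10 - 9*(-8))) = 1/(24 + (10 + 72)) = 1/(24 + 82) = 1/106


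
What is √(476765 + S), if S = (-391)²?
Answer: √629646 ≈ 793.50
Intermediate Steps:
S = 152881
√(476765 + S) = √(476765 + 152881) = √629646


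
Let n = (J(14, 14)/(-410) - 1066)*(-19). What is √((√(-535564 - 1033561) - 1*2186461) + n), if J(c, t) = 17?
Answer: √(-364139264270 + 840500*I*√62765)/410 ≈ 0.42555 + 1471.8*I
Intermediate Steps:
n = 8304463/410 (n = (17/(-410) - 1066)*(-19) = (17*(-1/410) - 1066)*(-19) = (-17/410 - 1066)*(-19) = -437077/410*(-19) = 8304463/410 ≈ 20255.)
√((√(-535564 - 1033561) - 1*2186461) + n) = √((√(-535564 - 1033561) - 1*2186461) + 8304463/410) = √((√(-1569125) - 2186461) + 8304463/410) = √((5*I*√62765 - 2186461) + 8304463/410) = √((-2186461 + 5*I*√62765) + 8304463/410) = √(-888144547/410 + 5*I*√62765)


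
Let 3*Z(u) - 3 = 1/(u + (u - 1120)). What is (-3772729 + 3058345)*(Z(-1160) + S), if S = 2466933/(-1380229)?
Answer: 166930191270447/296749235 ≈ 5.6253e+5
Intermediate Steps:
S = -2466933/1380229 (S = 2466933*(-1/1380229) = -2466933/1380229 ≈ -1.7873)
Z(u) = 1 + 1/(3*(-1120 + 2*u)) (Z(u) = 1 + 1/(3*(u + (u - 1120))) = 1 + 1/(3*(u + (-1120 + u))) = 1 + 1/(3*(-1120 + 2*u)))
(-3772729 + 3058345)*(Z(-1160) + S) = (-3772729 + 3058345)*((-3359/6 - 1160)/(-560 - 1160) - 2466933/1380229) = -714384*(-10319/6/(-1720) - 2466933/1380229) = -714384*(-1/1720*(-10319/6) - 2466933/1380229) = -714384*(10319/10320 - 2466933/1380229) = -714384*(-11216165509/14243963280) = 166930191270447/296749235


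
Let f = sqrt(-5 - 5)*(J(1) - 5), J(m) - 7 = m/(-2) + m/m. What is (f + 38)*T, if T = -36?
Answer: -1368 - 90*I*sqrt(10) ≈ -1368.0 - 284.6*I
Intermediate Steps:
J(m) = 8 - m/2 (J(m) = 7 + (m/(-2) + m/m) = 7 + (m*(-1/2) + 1) = 7 + (-m/2 + 1) = 7 + (1 - m/2) = 8 - m/2)
f = 5*I*sqrt(10)/2 (f = sqrt(-5 - 5)*((8 - 1/2*1) - 5) = sqrt(-10)*((8 - 1/2) - 5) = (I*sqrt(10))*(15/2 - 5) = (I*sqrt(10))*(5/2) = 5*I*sqrt(10)/2 ≈ 7.9057*I)
(f + 38)*T = (5*I*sqrt(10)/2 + 38)*(-36) = (38 + 5*I*sqrt(10)/2)*(-36) = -1368 - 90*I*sqrt(10)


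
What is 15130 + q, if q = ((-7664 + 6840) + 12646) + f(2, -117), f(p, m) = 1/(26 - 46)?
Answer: 539039/20 ≈ 26952.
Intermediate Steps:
f(p, m) = -1/20 (f(p, m) = 1/(-20) = -1/20)
q = 236439/20 (q = ((-7664 + 6840) + 12646) - 1/20 = (-824 + 12646) - 1/20 = 11822 - 1/20 = 236439/20 ≈ 11822.)
15130 + q = 15130 + 236439/20 = 539039/20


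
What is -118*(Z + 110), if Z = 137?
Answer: -29146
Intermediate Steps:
-118*(Z + 110) = -118*(137 + 110) = -118*247 = -29146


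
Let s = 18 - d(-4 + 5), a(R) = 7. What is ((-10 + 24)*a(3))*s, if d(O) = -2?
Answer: 1960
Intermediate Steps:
s = 20 (s = 18 - 1*(-2) = 18 + 2 = 20)
((-10 + 24)*a(3))*s = ((-10 + 24)*7)*20 = (14*7)*20 = 98*20 = 1960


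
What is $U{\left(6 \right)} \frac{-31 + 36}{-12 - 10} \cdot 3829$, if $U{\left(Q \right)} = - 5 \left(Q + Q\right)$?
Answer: $\frac{574350}{11} \approx 52214.0$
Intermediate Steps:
$U{\left(Q \right)} = - 10 Q$ ($U{\left(Q \right)} = - 5 \cdot 2 Q = - 10 Q$)
$U{\left(6 \right)} \frac{-31 + 36}{-12 - 10} \cdot 3829 = \left(-10\right) 6 \frac{-31 + 36}{-12 - 10} \cdot 3829 = - 60 \frac{5}{-22} \cdot 3829 = - 60 \cdot 5 \left(- \frac{1}{22}\right) 3829 = \left(-60\right) \left(- \frac{5}{22}\right) 3829 = \frac{150}{11} \cdot 3829 = \frac{574350}{11}$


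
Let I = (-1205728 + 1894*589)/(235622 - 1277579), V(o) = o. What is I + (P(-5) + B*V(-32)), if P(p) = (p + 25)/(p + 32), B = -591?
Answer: 19706352766/1041957 ≈ 18913.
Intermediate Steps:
P(p) = (25 + p)/(32 + p)
I = 10018/115773 (I = (-1205728 + 1115566)/(-1041957) = -90162*(-1/1041957) = 10018/115773 ≈ 0.086531)
I + (P(-5) + B*V(-32)) = 10018/115773 + ((25 - 5)/(32 - 5) - 591*(-32)) = 10018/115773 + (20/27 + 18912) = 10018/115773 + 510644/27 = 19706352766/1041957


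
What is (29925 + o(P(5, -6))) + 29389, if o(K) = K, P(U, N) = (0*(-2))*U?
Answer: 59314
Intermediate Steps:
P(U, N) = 0 (P(U, N) = 0*U = 0)
(29925 + o(P(5, -6))) + 29389 = (29925 + 0) + 29389 = 29925 + 29389 = 59314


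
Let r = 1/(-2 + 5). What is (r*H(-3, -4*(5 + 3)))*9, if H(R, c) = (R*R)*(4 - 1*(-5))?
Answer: 243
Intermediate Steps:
r = ⅓ (r = 1/3 = ⅓ ≈ 0.33333)
H(R, c) = 9*R² (H(R, c) = R²*(4 + 5) = R²*9 = 9*R²)
(r*H(-3, -4*(5 + 3)))*9 = ((9*(-3)²)/3)*9 = ((9*9)/3)*9 = ((⅓)*81)*9 = 27*9 = 243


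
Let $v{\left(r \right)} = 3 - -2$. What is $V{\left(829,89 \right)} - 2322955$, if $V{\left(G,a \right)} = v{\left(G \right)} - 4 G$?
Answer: $-2326266$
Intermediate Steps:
$v{\left(r \right)} = 5$ ($v{\left(r \right)} = 3 + 2 = 5$)
$V{\left(G,a \right)} = 5 - 4 G$
$V{\left(829,89 \right)} - 2322955 = \left(5 - 3316\right) - 2322955 = -3311 - 2322955 = -2326266$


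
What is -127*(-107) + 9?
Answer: 13598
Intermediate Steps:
-127*(-107) + 9 = 13589 + 9 = 13598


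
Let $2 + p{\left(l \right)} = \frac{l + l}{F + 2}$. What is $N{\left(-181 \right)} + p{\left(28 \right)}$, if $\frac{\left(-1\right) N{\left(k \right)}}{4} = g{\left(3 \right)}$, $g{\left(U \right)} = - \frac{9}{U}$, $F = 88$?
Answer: $\frac{478}{45} \approx 10.622$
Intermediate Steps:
$N{\left(k \right)} = 12$ ($N{\left(k \right)} = - 4 \left(- \frac{9}{3}\right) = - 4 \left(\left(-9\right) \frac{1}{3}\right) = \left(-4\right) \left(-3\right) = 12$)
$p{\left(l \right)} = -2 + \frac{l}{45}$ ($p{\left(l \right)} = -2 + \frac{l + l}{88 + 2} = -2 + \frac{2 l}{90} = -2 + 2 l \frac{1}{90} = -2 + \frac{l}{45}$)
$N{\left(-181 \right)} + p{\left(28 \right)} = 12 + \left(-2 + \frac{1}{45} \cdot 28\right) = 12 + \left(-2 + \frac{28}{45}\right) = 12 - \frac{62}{45} = \frac{478}{45}$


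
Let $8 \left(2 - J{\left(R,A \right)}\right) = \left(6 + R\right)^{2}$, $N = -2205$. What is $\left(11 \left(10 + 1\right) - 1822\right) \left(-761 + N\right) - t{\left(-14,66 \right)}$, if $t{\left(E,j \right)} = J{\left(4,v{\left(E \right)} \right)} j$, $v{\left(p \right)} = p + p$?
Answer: $5045859$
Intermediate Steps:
$v{\left(p \right)} = 2 p$
$J{\left(R,A \right)} = 2 - \frac{\left(6 + R\right)^{2}}{8}$
$t{\left(E,j \right)} = - \frac{21 j}{2}$ ($t{\left(E,j \right)} = \left(2 - \frac{\left(6 + 4\right)^{2}}{8}\right) j = \left(2 - \frac{10^{2}}{8}\right) j = \left(2 - \frac{25}{2}\right) j = - \frac{21 j}{2}$)
$\left(11 \left(10 + 1\right) - 1822\right) \left(-761 + N\right) - t{\left(-14,66 \right)} = \left(11 \left(10 + 1\right) - 1822\right) \left(-761 - 2205\right) - \left(- \frac{21}{2}\right) 66 = \left(11 \cdot 11 - 1822\right) \left(-2966\right) - -693 = \left(121 - 1822\right) \left(-2966\right) + 693 = \left(-1701\right) \left(-2966\right) + 693 = 5045166 + 693 = 5045859$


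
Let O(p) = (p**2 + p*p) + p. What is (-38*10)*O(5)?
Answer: -20900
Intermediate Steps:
O(p) = p + 2*p**2 (O(p) = (p**2 + p**2) + p = 2*p**2 + p = p + 2*p**2)
(-38*10)*O(5) = (-38*10)*(5*(1 + 2*5)) = -1900*(1 + 10) = -1900*11 = -380*55 = -20900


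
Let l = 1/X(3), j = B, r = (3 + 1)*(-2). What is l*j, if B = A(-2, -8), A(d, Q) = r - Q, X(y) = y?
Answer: 0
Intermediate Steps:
r = -8 (r = 4*(-2) = -8)
A(d, Q) = -8 - Q
B = 0 (B = -8 - 1*(-8) = -8 + 8 = 0)
j = 0
l = 1/3 ≈ 0.33333
l*j = (1/3)*0 = 0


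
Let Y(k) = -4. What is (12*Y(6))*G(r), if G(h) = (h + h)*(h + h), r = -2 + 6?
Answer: -3072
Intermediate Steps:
r = 4
G(h) = 4*h² (G(h) = (2*h)*(2*h) = 4*h²)
(12*Y(6))*G(r) = (12*(-4))*(4*4²) = -192*16 = -48*64 = -3072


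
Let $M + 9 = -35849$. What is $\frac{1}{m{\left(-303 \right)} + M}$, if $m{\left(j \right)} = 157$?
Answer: $- \frac{1}{35701} \approx -2.801 \cdot 10^{-5}$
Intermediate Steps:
$M = -35858$ ($M = -9 - 35849 = -35858$)
$\frac{1}{m{\left(-303 \right)} + M} = \frac{1}{157 - 35858} = \frac{1}{-35701} = - \frac{1}{35701}$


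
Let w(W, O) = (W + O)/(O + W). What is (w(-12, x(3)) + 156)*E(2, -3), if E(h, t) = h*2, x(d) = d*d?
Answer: 628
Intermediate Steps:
x(d) = d**2
w(W, O) = 1 (w(W, O) = (O + W)/(O + W) = 1)
E(h, t) = 2*h
(w(-12, x(3)) + 156)*E(2, -3) = (1 + 156)*(2*2) = 157*4 = 628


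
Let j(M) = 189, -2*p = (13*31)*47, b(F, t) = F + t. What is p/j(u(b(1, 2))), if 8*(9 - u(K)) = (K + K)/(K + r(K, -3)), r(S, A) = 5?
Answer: -18941/378 ≈ -50.108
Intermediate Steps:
u(K) = 9 - K/(4*(5 + K)) (u(K) = 9 - (K + K)/(8*(K + 5)) = 9 - 2*K/(8*(5 + K)) = 9 - K/(4*(5 + K)))
p = -18941/2 (p = -13*31*47/2 = -403*47/2 = -1/2*18941 = -18941/2 ≈ -9470.5)
p/j(u(b(1, 2))) = -18941/2/189 = -18941/2*1/189 = -18941/378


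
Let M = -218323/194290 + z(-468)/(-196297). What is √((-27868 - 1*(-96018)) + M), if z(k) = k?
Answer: √99125852567143977208063570/38138544130 ≈ 261.05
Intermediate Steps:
M = -42765222211/38138544130 (M = -218323/194290 - 468/(-196297) = -218323*1/194290 - 468*(-1/196297) = -218323/194290 + 468/196297 = -42765222211/38138544130 ≈ -1.1213)
√((-27868 - 1*(-96018)) + M) = √((-27868 - 1*(-96018)) - 42765222211/38138544130) = √((-27868 + 96018) - 42765222211/38138544130) = √(68150 - 42765222211/38138544130) = √(2599099017237289/38138544130) = √99125852567143977208063570/38138544130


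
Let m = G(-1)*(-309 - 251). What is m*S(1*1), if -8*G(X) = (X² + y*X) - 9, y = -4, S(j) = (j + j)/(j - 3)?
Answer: 280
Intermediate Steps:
S(j) = 2*j/(-3 + j) (S(j) = (2*j)/(-3 + j) = 2*j/(-3 + j))
G(X) = 9/8 + X/2 - X²/8 (G(X) = -((X² - 4*X) - 9)/8 = -(-9 + X² - 4*X)/8 = 9/8 + X/2 - X²/8)
m = -280 (m = (9/8 + (½)*(-1) - ⅛*(-1)²)*(-309 - 251) = (9/8 - ½ - ⅛*1)*(-560) = (9/8 - ½ - ⅛)*(-560) = (½)*(-560) = -280)
m*S(1*1) = -560*1*1/(-3 + 1*1) = -560/(-3 + 1) = -560/(-2) = -560*(-1)/2 = -280*(-1) = 280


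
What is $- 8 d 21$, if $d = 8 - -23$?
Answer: $-5208$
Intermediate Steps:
$d = 31$ ($d = 8 + 23 = 31$)
$- 8 d 21 = \left(-8\right) 31 \cdot 21 = \left(-248\right) 21 = -5208$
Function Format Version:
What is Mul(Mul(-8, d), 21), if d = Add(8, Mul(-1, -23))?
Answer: -5208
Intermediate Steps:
d = 31 (d = Add(8, 23) = 31)
Mul(Mul(-8, d), 21) = Mul(Mul(-8, 31), 21) = Mul(-248, 21) = -5208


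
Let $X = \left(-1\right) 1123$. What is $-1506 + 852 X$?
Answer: $-958302$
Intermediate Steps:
$X = -1123$
$-1506 + 852 X = -1506 + 852 \left(-1123\right) = -1506 - 956796 = -958302$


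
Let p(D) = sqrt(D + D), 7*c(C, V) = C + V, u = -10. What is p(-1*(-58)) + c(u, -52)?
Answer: -62/7 + 2*sqrt(29) ≈ 1.9132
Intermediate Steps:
c(C, V) = C/7 + V/7 (c(C, V) = (C + V)/7 = C/7 + V/7)
p(D) = sqrt(2)*sqrt(D) (p(D) = sqrt(2*D) = sqrt(2)*sqrt(D))
p(-1*(-58)) + c(u, -52) = sqrt(2)*sqrt(-1*(-58)) + ((1/7)*(-10) + (1/7)*(-52)) = sqrt(2)*sqrt(58) + (-10/7 - 52/7) = 2*sqrt(29) - 62/7 = -62/7 + 2*sqrt(29)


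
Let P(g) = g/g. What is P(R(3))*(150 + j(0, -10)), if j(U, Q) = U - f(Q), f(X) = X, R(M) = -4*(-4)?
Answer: 160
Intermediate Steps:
R(M) = 16
P(g) = 1
j(U, Q) = U - Q
P(R(3))*(150 + j(0, -10)) = 1*(150 + (0 - 1*(-10))) = 1*(150 + (0 + 10)) = 1*(150 + 10) = 1*160 = 160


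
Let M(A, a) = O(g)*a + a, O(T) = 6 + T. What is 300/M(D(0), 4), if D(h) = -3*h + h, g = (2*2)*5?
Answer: 25/9 ≈ 2.7778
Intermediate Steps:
g = 20 (g = 4*5 = 20)
D(h) = -2*h
M(A, a) = 27*a (M(A, a) = (6 + 20)*a + a = 26*a + a = 27*a)
300/M(D(0), 4) = 300/((27*4)) = 300/108 = 300*(1/108) = 25/9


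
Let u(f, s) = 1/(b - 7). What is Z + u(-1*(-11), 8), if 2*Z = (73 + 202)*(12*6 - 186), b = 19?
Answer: -188099/12 ≈ -15675.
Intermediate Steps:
u(f, s) = 1/12 (u(f, s) = 1/(19 - 7) = 1/12)
Z = -15675 (Z = ((73 + 202)*(12*6 - 186))/2 = (275*(72 - 186))/2 = (275*(-114))/2 = (½)*(-31350) = -15675)
Z + u(-1*(-11), 8) = -15675 + 1/12 = -188099/12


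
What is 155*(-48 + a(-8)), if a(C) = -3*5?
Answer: -9765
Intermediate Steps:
a(C) = -15
155*(-48 + a(-8)) = 155*(-48 - 15) = 155*(-63) = -9765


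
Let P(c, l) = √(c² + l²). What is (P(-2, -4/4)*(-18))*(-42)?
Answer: 756*√5 ≈ 1690.5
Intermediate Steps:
(P(-2, -4/4)*(-18))*(-42) = (√((-2)² + (-4/4)²)*(-18))*(-42) = (√(4 + (-4*¼)²)*(-18))*(-42) = (√(4 + (-1)²)*(-18))*(-42) = (√(4 + 1)*(-18))*(-42) = (√5*(-18))*(-42) = -18*√5*(-42) = 756*√5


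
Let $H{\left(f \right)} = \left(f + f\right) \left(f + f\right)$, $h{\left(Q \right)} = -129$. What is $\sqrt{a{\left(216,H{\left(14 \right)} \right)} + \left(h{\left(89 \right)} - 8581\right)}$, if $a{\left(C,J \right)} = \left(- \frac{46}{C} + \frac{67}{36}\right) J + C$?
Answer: $\frac{5 i \sqrt{23334}}{9} \approx 84.864 i$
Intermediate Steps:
$H{\left(f \right)} = 4 f^{2}$ ($H{\left(f \right)} = 2 f 2 f = 4 f^{2}$)
$a{\left(C,J \right)} = C + J \left(\frac{67}{36} - \frac{46}{C}\right)$ ($a{\left(C,J \right)} = \left(- \frac{46}{C} + 67 \cdot \frac{1}{36}\right) J + C = \left(- \frac{46}{C} + \frac{67}{36}\right) J + C = \left(\frac{67}{36} - \frac{46}{C}\right) J + C = J \left(\frac{67}{36} - \frac{46}{C}\right) + C = C + J \left(\frac{67}{36} - \frac{46}{C}\right)$)
$\sqrt{a{\left(216,H{\left(14 \right)} \right)} + \left(h{\left(89 \right)} - 8581\right)} = \sqrt{\left(216 + \frac{67 \cdot 4 \cdot 14^{2}}{36} - \frac{46 \cdot 4 \cdot 14^{2}}{216}\right) - 8710} = \sqrt{\left(216 + \frac{67 \cdot 4 \cdot 196}{36} - 46 \cdot 4 \cdot 196 \cdot \frac{1}{216}\right) - 8710} = \sqrt{\left(216 + \frac{67}{36} \cdot 784 - 36064 \cdot \frac{1}{216}\right) - 8710} = \sqrt{\left(216 + \frac{13132}{9} - \frac{4508}{27}\right) - 8710} = \sqrt{\frac{40720}{27} - 8710} = \sqrt{- \frac{194450}{27}} = \frac{5 i \sqrt{23334}}{9}$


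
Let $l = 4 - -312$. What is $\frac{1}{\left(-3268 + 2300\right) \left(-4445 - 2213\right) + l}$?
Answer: $\frac{1}{6445260} \approx 1.5515 \cdot 10^{-7}$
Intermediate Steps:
$l = 316$ ($l = 4 + 312 = 316$)
$\frac{1}{\left(-3268 + 2300\right) \left(-4445 - 2213\right) + l} = \frac{1}{\left(-3268 + 2300\right) \left(-4445 - 2213\right) + 316} = \frac{1}{\left(-968\right) \left(-6658\right) + 316} = \frac{1}{6444944 + 316} = \frac{1}{6445260}$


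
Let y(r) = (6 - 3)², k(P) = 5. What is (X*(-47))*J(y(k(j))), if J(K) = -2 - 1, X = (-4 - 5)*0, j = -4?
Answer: 0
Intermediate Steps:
y(r) = 9 (y(r) = 3² = 9)
X = 0 (X = -9*0 = 0)
J(K) = -3
(X*(-47))*J(y(k(j))) = (0*(-47))*(-3) = 0*(-3) = 0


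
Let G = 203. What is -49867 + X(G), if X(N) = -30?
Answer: -49897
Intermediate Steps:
-49867 + X(G) = -49867 - 30 = -49897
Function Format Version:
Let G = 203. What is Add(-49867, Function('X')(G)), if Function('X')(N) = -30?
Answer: -49897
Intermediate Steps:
Add(-49867, Function('X')(G)) = Add(-49867, -30) = -49897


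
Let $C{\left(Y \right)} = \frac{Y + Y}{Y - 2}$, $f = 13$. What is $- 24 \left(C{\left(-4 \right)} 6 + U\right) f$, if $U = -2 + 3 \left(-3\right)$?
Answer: $936$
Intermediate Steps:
$U = -11$ ($U = -2 - 9 = -11$)
$C{\left(Y \right)} = \frac{2 Y}{-2 + Y}$
$- 24 \left(C{\left(-4 \right)} 6 + U\right) f = - 24 \left(2 \left(-4\right) \frac{1}{-2 - 4} \cdot 6 - 11\right) 13 = - 24 \left(2 \left(-4\right) \frac{1}{-6} \cdot 6 - 11\right) 13 = - 24 \left(2 \left(-4\right) \left(- \frac{1}{6}\right) 6 - 11\right) 13 = - 24 \left(\frac{4}{3} \cdot 6 - 11\right) 13 = - 24 \left(8 - 11\right) 13 = \left(-24\right) \left(-3\right) 13 = 72 \cdot 13 = 936$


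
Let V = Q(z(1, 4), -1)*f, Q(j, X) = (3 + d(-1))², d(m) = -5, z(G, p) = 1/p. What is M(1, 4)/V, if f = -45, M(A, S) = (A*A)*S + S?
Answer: -2/45 ≈ -0.044444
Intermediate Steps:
M(A, S) = S + S*A² (M(A, S) = A²*S + S = S*A² + S = S + S*A²)
Q(j, X) = 4 (Q(j, X) = (3 - 5)² = (-2)² = 4)
V = -180 (V = 4*(-45) = -180)
M(1, 4)/V = (4*(1 + 1²))/(-180) = (4*(1 + 1))*(-1/180) = (4*2)*(-1/180) = 8*(-1/180) = -2/45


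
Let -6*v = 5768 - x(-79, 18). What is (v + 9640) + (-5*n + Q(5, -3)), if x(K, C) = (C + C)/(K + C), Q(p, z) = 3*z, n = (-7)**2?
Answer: 1541696/183 ≈ 8424.6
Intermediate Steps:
n = 49
x(K, C) = 2*C/(C + K) (x(K, C) = (2*C)/(C + K) = 2*C/(C + K))
v = -175942/183 (v = -(5768 - 2*18/(18 - 79))/6 = -(5768 - 2*18/(-61))/6 = -(5768 - 2*18*(-1)/61)/6 = -(5768 - 1*(-36/61))/6 = -(5768 + 36/61)/6 = -1/6*351884/61 = -175942/183 ≈ -961.43)
(v + 9640) + (-5*n + Q(5, -3)) = (-175942/183 + 9640) + (-5*49 + 3*(-3)) = 1588178/183 + (-245 - 9) = 1588178/183 - 254 = 1541696/183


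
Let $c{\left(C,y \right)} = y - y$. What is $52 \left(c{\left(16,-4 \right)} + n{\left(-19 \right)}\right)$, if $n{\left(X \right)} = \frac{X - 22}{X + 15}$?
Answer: $533$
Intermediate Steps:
$n{\left(X \right)} = \frac{-22 + X}{15 + X}$
$c{\left(C,y \right)} = 0$
$52 \left(c{\left(16,-4 \right)} + n{\left(-19 \right)}\right) = 52 \left(0 + \frac{-22 - 19}{15 - 19}\right) = 52 \left(0 + \frac{1}{-4} \left(-41\right)\right) = 52 \left(0 - - \frac{41}{4}\right) = 52 \left(0 + \frac{41}{4}\right) = 52 \cdot \frac{41}{4} = 533$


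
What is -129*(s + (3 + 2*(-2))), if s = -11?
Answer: 1548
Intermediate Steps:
-129*(s + (3 + 2*(-2))) = -129*(-11 + (3 + 2*(-2))) = -129*(-11 + (3 - 4)) = -129*(-11 - 1) = -129*(-12) = 1548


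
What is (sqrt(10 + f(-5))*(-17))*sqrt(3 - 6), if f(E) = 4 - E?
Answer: -17*I*sqrt(57) ≈ -128.35*I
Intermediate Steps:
(sqrt(10 + f(-5))*(-17))*sqrt(3 - 6) = (sqrt(10 + (4 - 1*(-5)))*(-17))*sqrt(3 - 6) = (sqrt(10 + (4 + 5))*(-17))*sqrt(-3) = (sqrt(10 + 9)*(-17))*(I*sqrt(3)) = (sqrt(19)*(-17))*(I*sqrt(3)) = (-17*sqrt(19))*(I*sqrt(3)) = -17*I*sqrt(57)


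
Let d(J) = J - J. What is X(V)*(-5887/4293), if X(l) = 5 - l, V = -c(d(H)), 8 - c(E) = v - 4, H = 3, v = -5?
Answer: -129514/4293 ≈ -30.169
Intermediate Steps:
d(J) = 0
c(E) = 17 (c(E) = 8 - (-5 - 4) = 8 - 1*(-9) = 8 + 9 = 17)
V = -17 (V = -1*17 = -17)
X(V)*(-5887/4293) = (5 - 1*(-17))*(-5887/4293) = (5 + 17)*(-5887*1/4293) = 22*(-5887/4293) = -129514/4293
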